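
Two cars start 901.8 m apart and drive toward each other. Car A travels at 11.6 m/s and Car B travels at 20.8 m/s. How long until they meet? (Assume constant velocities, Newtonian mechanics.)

Combined speed: v_combined = 11.6 + 20.8 = 32.4 m/s
Time to meet: t = d/v_combined = 901.8/32.4 = 27.83 s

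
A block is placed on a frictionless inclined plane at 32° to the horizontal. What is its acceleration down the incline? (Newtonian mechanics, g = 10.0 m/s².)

a = g sin(θ) = 10.0 × sin(32°) = 10.0 × 0.5299 = 5.3 m/s²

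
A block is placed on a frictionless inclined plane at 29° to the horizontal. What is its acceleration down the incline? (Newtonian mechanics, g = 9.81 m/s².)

a = g sin(θ) = 9.81 × sin(29°) = 9.81 × 0.4848 = 4.76 m/s²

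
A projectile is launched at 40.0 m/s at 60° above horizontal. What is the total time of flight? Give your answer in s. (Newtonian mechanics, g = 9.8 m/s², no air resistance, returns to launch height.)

T = 2 × v₀ × sin(θ) / g = 2 × 40.0 × sin(60°) / 9.8 = 2 × 40.0 × 0.866025 / 9.8 = 7.07 s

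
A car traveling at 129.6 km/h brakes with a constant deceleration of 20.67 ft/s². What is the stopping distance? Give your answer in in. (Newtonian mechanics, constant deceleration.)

v₀ = 129.6 km/h × 0.2777777777777778 = 36.0 m/s
a = 20.67 ft/s² × 0.3048 = 6.30022 m/s²
d = v₀² / (2a) = 36.0² / (2 × 6.30022) = 1296.0 / 12.6004 = 102.854 m
d = 102.854 m / 0.0254 = 4049 in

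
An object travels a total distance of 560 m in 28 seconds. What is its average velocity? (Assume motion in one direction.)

v_avg = Δd / Δt = 560 / 28 = 20.0 m/s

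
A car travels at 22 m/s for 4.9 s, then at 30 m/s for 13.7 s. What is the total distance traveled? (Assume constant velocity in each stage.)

d₁ = v₁t₁ = 22 × 4.9 = 107.8 m
d₂ = v₂t₂ = 30 × 13.7 = 411.0 m
d_total = 107.8 + 411.0 = 518.8 m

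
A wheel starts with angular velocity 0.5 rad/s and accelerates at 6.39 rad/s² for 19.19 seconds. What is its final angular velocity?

ω = ω₀ + αt = 0.5 + 6.39 × 19.19 = 123.12 rad/s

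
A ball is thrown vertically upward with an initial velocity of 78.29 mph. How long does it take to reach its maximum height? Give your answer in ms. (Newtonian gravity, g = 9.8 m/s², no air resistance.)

v₀ = 78.29 mph × 0.44704 = 34.9988 m/s
t_up = v₀ / g = 34.9988 / 9.8 = 3.57131 s
t_up = 3.57131 s / 0.001 = 3571 ms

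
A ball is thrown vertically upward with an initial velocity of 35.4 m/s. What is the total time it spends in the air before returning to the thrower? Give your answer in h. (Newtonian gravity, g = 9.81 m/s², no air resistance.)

t_total = 2 × v₀ / g = 2 × 35.4 / 9.81 = 7.21713 s
t_total = 7.21713 s / 3600.0 = 0.002005 h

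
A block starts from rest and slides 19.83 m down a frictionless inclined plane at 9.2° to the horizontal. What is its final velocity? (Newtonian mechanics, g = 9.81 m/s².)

a = g sin(θ) = 9.81 × sin(9.2°) = 1.5684 m/s²
v = √(2ad) = √(2 × 1.5684 × 19.83) = 7.89 m/s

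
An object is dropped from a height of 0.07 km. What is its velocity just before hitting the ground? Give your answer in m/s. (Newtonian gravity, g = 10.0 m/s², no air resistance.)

h = 0.07 km × 1000.0 = 70.0 m
v = √(2gh) = √(2 × 10.0 × 70.0) = 37.42 m/s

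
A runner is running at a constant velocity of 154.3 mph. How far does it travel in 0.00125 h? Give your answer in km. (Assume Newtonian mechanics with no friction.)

v = 154.3 mph × 0.44704 = 68.9783 m/s
t = 0.00125 h × 3600.0 = 4.5 s
d = v × t = 68.9783 × 4.5 = 310.402 m
d = 310.402 m / 1000.0 = 0.3104 km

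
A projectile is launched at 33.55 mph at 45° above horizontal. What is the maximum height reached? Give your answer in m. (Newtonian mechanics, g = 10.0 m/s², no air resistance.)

v₀ = 33.55 mph × 0.44704 = 14.9982 m/s
H = v₀² × sin²(θ) / (2g) = 14.9982² × sin(45°)² / (2 × 10.0) = 224.946 × 0.5 / 20.0 = 5.624 m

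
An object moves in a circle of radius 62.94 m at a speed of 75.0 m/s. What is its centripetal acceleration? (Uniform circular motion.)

a_c = v²/r = 75.0²/62.94 = 5625.0/62.94 = 89.37 m/s²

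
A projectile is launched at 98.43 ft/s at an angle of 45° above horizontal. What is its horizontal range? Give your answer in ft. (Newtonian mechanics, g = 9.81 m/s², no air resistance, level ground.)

v₀ = 98.43 ft/s × 0.3048 = 30.0015 m/s
R = v₀² × sin(2θ) / g = 30.0015² × sin(2 × 45°) / 9.81 = 900.09 × 1.0 / 9.81 = 91.7523 m
R = 91.7523 m / 0.3048 = 301.0 ft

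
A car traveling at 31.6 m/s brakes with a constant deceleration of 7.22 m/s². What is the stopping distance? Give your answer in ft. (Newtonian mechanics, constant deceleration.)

d = v₀² / (2a) = 31.6² / (2 × 7.22) = 998.56 / 14.44 = 69.1524 m
d = 69.1524 m / 0.3048 = 226.9 ft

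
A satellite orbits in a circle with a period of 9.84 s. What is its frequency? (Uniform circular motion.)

f = 1/T = 1/9.84 = 0.1016 Hz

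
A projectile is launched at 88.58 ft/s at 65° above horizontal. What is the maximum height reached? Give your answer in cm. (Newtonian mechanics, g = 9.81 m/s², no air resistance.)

v₀ = 88.58 ft/s × 0.3048 = 26.9992 m/s
H = v₀² × sin²(θ) / (2g) = 26.9992² × sin(65°)² / (2 × 9.81) = 728.957 × 0.821394 / 19.62 = 30.5179 m
H = 30.5179 m / 0.01 = 3052 cm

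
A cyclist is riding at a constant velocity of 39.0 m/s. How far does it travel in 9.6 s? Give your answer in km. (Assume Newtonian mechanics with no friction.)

d = v × t = 39.0 × 9.6 = 374.4 m
d = 374.4 m / 1000.0 = 0.3744 km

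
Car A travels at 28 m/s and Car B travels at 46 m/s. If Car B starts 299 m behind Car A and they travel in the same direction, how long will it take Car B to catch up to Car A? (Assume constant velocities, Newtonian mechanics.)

Relative speed: v_rel = 46 - 28 = 18 m/s
Time to catch: t = d₀/v_rel = 299/18 = 16.61 s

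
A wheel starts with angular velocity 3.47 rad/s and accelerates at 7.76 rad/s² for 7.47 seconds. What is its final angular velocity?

ω = ω₀ + αt = 3.47 + 7.76 × 7.47 = 61.44 rad/s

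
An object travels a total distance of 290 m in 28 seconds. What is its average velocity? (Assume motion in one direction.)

v_avg = Δd / Δt = 290 / 28 = 10.36 m/s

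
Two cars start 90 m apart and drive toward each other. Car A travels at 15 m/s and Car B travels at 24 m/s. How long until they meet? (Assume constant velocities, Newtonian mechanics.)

Combined speed: v_combined = 15 + 24 = 39 m/s
Time to meet: t = d/v_combined = 90/39 = 2.31 s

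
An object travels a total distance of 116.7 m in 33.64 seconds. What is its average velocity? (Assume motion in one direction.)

v_avg = Δd / Δt = 116.7 / 33.64 = 3.47 m/s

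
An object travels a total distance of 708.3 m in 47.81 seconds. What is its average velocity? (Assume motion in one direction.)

v_avg = Δd / Δt = 708.3 / 47.81 = 14.81 m/s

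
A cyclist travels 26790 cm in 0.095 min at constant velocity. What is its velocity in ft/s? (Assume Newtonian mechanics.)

d = 26790 cm × 0.01 = 267.9 m
t = 0.095 min × 60.0 = 5.7 s
v = d / t = 267.9 / 5.7 = 47.0 m/s
v = 47.0 m/s / 0.3048 = 154.2 ft/s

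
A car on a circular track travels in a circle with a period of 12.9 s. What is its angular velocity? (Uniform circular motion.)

ω = 2π/T = 2π/12.9 = 0.4871 rad/s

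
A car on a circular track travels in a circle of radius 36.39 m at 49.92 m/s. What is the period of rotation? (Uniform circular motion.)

T = 2πr/v = 2π×36.39/49.92 = 4.58 s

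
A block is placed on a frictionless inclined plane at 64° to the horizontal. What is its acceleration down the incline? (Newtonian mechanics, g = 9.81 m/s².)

a = g sin(θ) = 9.81 × sin(64°) = 9.81 × 0.8988 = 8.82 m/s²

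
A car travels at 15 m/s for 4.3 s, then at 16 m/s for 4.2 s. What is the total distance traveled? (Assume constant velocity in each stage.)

d₁ = v₁t₁ = 15 × 4.3 = 64.5 m
d₂ = v₂t₂ = 16 × 4.2 = 67.2 m
d_total = 64.5 + 67.2 = 131.7 m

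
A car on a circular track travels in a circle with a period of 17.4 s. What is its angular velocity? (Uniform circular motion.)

ω = 2π/T = 2π/17.4 = 0.3611 rad/s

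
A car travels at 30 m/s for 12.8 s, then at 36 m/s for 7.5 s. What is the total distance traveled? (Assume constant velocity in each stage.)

d₁ = v₁t₁ = 30 × 12.8 = 384.0 m
d₂ = v₂t₂ = 36 × 7.5 = 270.0 m
d_total = 384.0 + 270.0 = 654.0 m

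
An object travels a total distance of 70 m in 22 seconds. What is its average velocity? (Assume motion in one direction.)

v_avg = Δd / Δt = 70 / 22 = 3.18 m/s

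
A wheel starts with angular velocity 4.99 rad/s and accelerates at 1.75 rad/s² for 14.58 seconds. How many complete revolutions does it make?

θ = ω₀t + ½αt² = 4.99×14.58 + ½×1.75×14.58² = 258.75855 rad
Total revolutions = θ/(2π) = 258.75855/(2π) = 41.18
Complete revolutions = ⌊41.18⌋ = 41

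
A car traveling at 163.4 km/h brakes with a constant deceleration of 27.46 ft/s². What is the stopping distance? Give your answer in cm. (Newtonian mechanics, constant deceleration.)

v₀ = 163.4 km/h × 0.2777777777777778 = 45.3889 m/s
a = 27.46 ft/s² × 0.3048 = 8.36981 m/s²
d = v₀² / (2a) = 45.3889² / (2 × 8.36981) = 2060.15 / 16.7396 = 123.07 m
d = 123.07 m / 0.01 = 12310 cm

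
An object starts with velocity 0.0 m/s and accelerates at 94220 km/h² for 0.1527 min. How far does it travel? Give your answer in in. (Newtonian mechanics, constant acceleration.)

a = 94220 km/h² × 7.716049382716049e-05 = 7.27006 m/s²
t = 0.1527 min × 60.0 = 9.162 s
d = v₀ × t + ½ × a × t² = 0.0 × 9.162 + 0.5 × 7.27006 × 9.162² = 305.133 m
d = 305.133 m / 0.0254 = 12010 in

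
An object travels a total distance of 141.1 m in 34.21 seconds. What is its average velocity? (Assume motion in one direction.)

v_avg = Δd / Δt = 141.1 / 34.21 = 4.12 m/s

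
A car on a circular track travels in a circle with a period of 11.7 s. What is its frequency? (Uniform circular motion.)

f = 1/T = 1/11.7 = 0.0855 Hz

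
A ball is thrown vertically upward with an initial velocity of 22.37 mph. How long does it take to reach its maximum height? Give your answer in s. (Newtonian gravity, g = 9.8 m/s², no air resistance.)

v₀ = 22.37 mph × 0.44704 = 10.0003 m/s
t_up = v₀ / g = 10.0003 / 9.8 = 1.02 s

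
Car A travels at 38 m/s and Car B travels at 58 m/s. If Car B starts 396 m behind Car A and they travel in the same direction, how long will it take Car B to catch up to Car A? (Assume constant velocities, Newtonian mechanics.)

Relative speed: v_rel = 58 - 38 = 20 m/s
Time to catch: t = d₀/v_rel = 396/20 = 19.8 s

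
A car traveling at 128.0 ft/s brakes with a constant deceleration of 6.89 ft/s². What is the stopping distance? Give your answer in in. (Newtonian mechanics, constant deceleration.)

v₀ = 128.0 ft/s × 0.3048 = 39.0144 m/s
a = 6.89 ft/s² × 0.3048 = 2.10007 m/s²
d = v₀² / (2a) = 39.0144² / (2 × 2.10007) = 1522.12 / 4.20014 = 362.397 m
d = 362.397 m / 0.0254 = 14270 in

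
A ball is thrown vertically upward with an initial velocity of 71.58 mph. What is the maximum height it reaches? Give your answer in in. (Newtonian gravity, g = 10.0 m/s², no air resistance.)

v₀ = 71.58 mph × 0.44704 = 31.9991 m/s
h_max = v₀² / (2g) = 31.9991² / (2 × 10.0) = 1023.94 / 20.0 = 51.197 m
h_max = 51.197 m / 0.0254 = 2016 in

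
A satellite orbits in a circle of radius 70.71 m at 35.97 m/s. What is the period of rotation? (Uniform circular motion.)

T = 2πr/v = 2π×70.71/35.97 = 12.35 s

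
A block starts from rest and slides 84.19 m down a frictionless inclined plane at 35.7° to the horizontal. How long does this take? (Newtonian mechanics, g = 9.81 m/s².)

a = g sin(θ) = 9.81 × sin(35.7°) = 5.7245 m/s²
t = √(2d/a) = √(2 × 84.19 / 5.7245) = 5.42 s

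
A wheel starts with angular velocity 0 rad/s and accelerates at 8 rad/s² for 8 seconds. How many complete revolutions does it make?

θ = ω₀t + ½αt² = 0×8 + ½×8×8² = 256.0 rad
Total revolutions = θ/(2π) = 256.0/(2π) = 40.74
Complete revolutions = ⌊40.74⌋ = 40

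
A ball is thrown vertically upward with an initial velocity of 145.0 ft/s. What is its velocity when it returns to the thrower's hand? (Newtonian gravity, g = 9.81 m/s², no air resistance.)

By conservation of energy (no air resistance), the ball returns to the throw height with the same speed as launch, but directed downward.
|v_ground| = v₀ = 145.0 ft/s
v_ground = 145.0 ft/s (downward)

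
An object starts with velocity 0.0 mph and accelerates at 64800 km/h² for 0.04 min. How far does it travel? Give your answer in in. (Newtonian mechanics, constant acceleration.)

v₀ = 0.0 mph × 0.44704 = 0.0 m/s
a = 64800 km/h² × 7.716049382716049e-05 = 5.0 m/s²
t = 0.04 min × 60.0 = 2.4 s
d = v₀ × t + ½ × a × t² = 0.0 × 2.4 + 0.5 × 5.0 × 2.4² = 14.4 m
d = 14.4 m / 0.0254 = 566.9 in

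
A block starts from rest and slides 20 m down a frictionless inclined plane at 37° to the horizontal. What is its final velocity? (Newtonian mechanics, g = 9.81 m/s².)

a = g sin(θ) = 9.81 × sin(37°) = 5.9038 m/s²
v = √(2ad) = √(2 × 5.9038 × 20) = 15.37 m/s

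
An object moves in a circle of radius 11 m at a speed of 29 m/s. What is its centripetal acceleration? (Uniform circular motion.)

a_c = v²/r = 29²/11 = 841/11 = 76.45 m/s²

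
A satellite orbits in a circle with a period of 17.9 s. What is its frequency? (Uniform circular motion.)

f = 1/T = 1/17.9 = 0.0559 Hz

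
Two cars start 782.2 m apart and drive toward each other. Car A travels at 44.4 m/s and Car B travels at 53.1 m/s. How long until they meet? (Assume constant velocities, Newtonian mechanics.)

Combined speed: v_combined = 44.4 + 53.1 = 97.5 m/s
Time to meet: t = d/v_combined = 782.2/97.5 = 8.02 s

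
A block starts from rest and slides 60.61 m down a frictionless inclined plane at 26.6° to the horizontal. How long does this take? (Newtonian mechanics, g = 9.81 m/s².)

a = g sin(θ) = 9.81 × sin(26.6°) = 4.3925 m/s²
t = √(2d/a) = √(2 × 60.61 / 4.3925) = 5.25 s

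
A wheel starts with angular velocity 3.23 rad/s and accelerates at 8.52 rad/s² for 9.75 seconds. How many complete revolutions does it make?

θ = ω₀t + ½αt² = 3.23×9.75 + ½×8.52×9.75² = 436.45875 rad
Total revolutions = θ/(2π) = 436.45875/(2π) = 69.46
Complete revolutions = ⌊69.46⌋ = 69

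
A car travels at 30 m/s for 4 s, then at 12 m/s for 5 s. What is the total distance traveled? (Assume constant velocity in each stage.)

d₁ = v₁t₁ = 30 × 4 = 120 m
d₂ = v₂t₂ = 12 × 5 = 60 m
d_total = 120 + 60 = 180 m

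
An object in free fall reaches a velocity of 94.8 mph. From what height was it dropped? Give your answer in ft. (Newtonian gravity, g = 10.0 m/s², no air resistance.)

v = 94.8 mph × 0.44704 = 42.3794 m/s
h = v² / (2g) = 42.3794² / (2 × 10.0) = 89.8007 m
h = 89.8007 m / 0.3048 = 294.6 ft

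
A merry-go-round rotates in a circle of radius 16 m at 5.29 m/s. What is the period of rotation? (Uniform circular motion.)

T = 2πr/v = 2π×16/5.29 = 19.0 s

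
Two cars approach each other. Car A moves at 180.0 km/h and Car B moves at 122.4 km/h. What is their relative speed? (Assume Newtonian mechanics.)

v_rel = v_A + v_B = 180.0 + 122.4 = 302.4 km/h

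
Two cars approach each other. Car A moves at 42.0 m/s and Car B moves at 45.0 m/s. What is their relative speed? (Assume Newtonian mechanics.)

v_rel = v_A + v_B = 42.0 + 45.0 = 87.0 m/s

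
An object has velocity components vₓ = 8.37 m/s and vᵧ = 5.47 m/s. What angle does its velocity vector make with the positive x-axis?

θ = arctan(vᵧ/vₓ) = arctan(5.47/8.37) = 33.17°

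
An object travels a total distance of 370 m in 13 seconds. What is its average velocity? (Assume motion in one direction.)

v_avg = Δd / Δt = 370 / 13 = 28.46 m/s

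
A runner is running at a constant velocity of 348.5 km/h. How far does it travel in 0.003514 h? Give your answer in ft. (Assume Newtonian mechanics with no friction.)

v = 348.5 km/h × 0.2777777777777778 = 96.8056 m/s
t = 0.003514 h × 3600.0 = 12.6504 s
d = v × t = 96.8056 × 12.6504 = 1224.63 m
d = 1224.63 m / 0.3048 = 4018 ft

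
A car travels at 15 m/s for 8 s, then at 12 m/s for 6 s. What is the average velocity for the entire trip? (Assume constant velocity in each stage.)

d₁ = v₁t₁ = 15 × 8 = 120 m
d₂ = v₂t₂ = 12 × 6 = 72 m
d_total = 192 m, t_total = 14 s
v_avg = d_total/t_total = 192/14 = 13.71 m/s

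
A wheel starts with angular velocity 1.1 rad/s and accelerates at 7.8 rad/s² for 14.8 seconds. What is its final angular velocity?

ω = ω₀ + αt = 1.1 + 7.8 × 14.8 = 116.54 rad/s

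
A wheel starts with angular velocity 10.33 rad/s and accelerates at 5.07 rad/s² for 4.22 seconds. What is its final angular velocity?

ω = ω₀ + αt = 10.33 + 5.07 × 4.22 = 31.73 rad/s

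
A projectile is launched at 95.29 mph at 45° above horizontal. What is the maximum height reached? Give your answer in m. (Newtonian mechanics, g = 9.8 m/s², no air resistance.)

v₀ = 95.29 mph × 0.44704 = 42.5984 m/s
H = v₀² × sin²(θ) / (2g) = 42.5984² × sin(45°)² / (2 × 9.8) = 1814.62 × 0.5 / 19.6 = 46.29 m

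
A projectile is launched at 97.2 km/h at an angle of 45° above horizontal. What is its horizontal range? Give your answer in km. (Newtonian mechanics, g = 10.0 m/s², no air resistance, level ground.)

v₀ = 97.2 km/h × 0.2777777777777778 = 27.0 m/s
R = v₀² × sin(2θ) / g = 27.0² × sin(2 × 45°) / 10.0 = 729.0 × 1.0 / 10.0 = 72.9 m
R = 72.9 m / 1000.0 = 0.0729 km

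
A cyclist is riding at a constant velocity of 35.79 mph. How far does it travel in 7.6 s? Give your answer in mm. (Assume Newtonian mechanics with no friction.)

v = 35.79 mph × 0.44704 = 15.9996 m/s
d = v × t = 15.9996 × 7.6 = 121.597 m
d = 121.597 m / 0.001 = 121600 mm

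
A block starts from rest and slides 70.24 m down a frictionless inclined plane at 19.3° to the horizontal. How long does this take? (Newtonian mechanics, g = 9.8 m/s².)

a = g sin(θ) = 9.8 × sin(19.3°) = 3.239 m/s²
t = √(2d/a) = √(2 × 70.24 / 3.239) = 6.59 s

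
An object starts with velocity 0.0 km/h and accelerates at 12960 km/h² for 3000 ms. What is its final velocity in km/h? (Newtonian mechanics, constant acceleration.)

v₀ = 0.0 km/h × 0.2777777777777778 = 0.0 m/s
a = 12960 km/h² × 7.716049382716049e-05 = 1.0 m/s²
t = 3000 ms × 0.001 = 3.0 s
v = v₀ + a × t = 0.0 + 1.0 × 3.0 = 3.0 m/s
v = 3.0 m/s / 0.2777777777777778 = 10.8 km/h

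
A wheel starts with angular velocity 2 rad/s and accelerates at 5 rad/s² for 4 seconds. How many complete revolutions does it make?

θ = ω₀t + ½αt² = 2×4 + ½×5×4² = 48.0 rad
Total revolutions = θ/(2π) = 48.0/(2π) = 7.64
Complete revolutions = ⌊7.64⌋ = 7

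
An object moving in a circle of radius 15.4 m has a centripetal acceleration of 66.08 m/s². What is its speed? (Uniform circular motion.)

v = √(a_c × r) = √(66.08 × 15.4) = 31.9 m/s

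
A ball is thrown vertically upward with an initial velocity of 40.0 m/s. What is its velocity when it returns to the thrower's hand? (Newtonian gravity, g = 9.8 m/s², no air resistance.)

By conservation of energy (no air resistance), the ball returns to the throw height with the same speed as launch, but directed downward.
|v_ground| = v₀ = 40.0 m/s
v_ground = 40.0 m/s (downward)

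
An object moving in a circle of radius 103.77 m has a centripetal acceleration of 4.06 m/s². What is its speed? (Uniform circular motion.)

v = √(a_c × r) = √(4.06 × 103.77) = 20.53 m/s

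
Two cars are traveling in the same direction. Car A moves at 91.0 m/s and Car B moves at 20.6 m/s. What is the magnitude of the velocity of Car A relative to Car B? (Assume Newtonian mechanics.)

v_rel = |v_A - v_B| = |91.0 - 20.6| = 70.4 m/s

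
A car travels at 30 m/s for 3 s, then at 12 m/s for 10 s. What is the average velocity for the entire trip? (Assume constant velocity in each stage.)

d₁ = v₁t₁ = 30 × 3 = 90 m
d₂ = v₂t₂ = 12 × 10 = 120 m
d_total = 210 m, t_total = 13 s
v_avg = d_total/t_total = 210/13 = 16.15 m/s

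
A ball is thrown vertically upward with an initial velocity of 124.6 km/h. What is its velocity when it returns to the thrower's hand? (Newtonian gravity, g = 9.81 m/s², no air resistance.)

By conservation of energy (no air resistance), the ball returns to the throw height with the same speed as launch, but directed downward.
|v_ground| = v₀ = 124.6 km/h
v_ground = 124.6 km/h (downward)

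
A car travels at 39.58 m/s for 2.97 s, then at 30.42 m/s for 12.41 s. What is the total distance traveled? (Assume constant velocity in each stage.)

d₁ = v₁t₁ = 39.58 × 2.97 = 117.5526 m
d₂ = v₂t₂ = 30.42 × 12.41 = 377.5122 m
d_total = 117.5526 + 377.5122 = 495.06 m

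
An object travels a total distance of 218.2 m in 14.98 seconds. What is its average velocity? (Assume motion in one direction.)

v_avg = Δd / Δt = 218.2 / 14.98 = 14.57 m/s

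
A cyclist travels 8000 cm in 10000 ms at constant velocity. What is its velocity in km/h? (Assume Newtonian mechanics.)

d = 8000 cm × 0.01 = 80.0 m
t = 10000 ms × 0.001 = 10.0 s
v = d / t = 80.0 / 10.0 = 8.0 m/s
v = 8.0 m/s / 0.2777777777777778 = 28.8 km/h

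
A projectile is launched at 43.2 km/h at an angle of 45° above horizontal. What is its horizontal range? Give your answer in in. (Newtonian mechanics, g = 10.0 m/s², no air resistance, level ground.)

v₀ = 43.2 km/h × 0.2777777777777778 = 12.0 m/s
R = v₀² × sin(2θ) / g = 12.0² × sin(2 × 45°) / 10.0 = 144.0 × 1.0 / 10.0 = 14.4 m
R = 14.4 m / 0.0254 = 566.9 in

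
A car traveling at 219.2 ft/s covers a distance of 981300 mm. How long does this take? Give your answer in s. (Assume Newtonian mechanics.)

d = 981300 mm × 0.001 = 981.3 m
v = 219.2 ft/s × 0.3048 = 66.8122 m/s
t = d / v = 981.3 / 66.8122 = 14.69 s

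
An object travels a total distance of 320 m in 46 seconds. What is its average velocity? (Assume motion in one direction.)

v_avg = Δd / Δt = 320 / 46 = 6.96 m/s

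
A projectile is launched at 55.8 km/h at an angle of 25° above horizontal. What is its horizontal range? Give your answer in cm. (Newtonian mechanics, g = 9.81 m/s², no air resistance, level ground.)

v₀ = 55.8 km/h × 0.2777777777777778 = 15.5 m/s
R = v₀² × sin(2θ) / g = 15.5² × sin(2 × 25°) / 9.81 = 240.25 × 0.766044 / 9.81 = 18.7607 m
R = 18.7607 m / 0.01 = 1876 cm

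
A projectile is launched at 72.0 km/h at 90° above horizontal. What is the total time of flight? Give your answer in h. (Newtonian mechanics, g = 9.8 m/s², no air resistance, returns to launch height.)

v₀ = 72.0 km/h × 0.2777777777777778 = 20.0 m/s
T = 2 × v₀ × sin(θ) / g = 2 × 20.0 × sin(90°) / 9.8 = 2 × 20.0 × 1.0 / 9.8 = 4.08163 s
T = 4.08163 s / 3600.0 = 0.001134 h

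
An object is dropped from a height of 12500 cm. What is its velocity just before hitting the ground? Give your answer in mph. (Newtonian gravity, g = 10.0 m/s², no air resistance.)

h = 12500 cm × 0.01 = 125.0 m
v = √(2gh) = √(2 × 10.0 × 125.0) = 50.0 m/s
v = 50.0 m/s / 0.44704 = 111.8 mph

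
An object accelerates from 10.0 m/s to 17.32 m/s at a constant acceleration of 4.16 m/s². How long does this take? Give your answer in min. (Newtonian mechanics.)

t = (v - v₀) / a = (17.32 - 10.0) / 4.16 = 1.75962 s
t = 1.75962 s / 60.0 = 0.02933 min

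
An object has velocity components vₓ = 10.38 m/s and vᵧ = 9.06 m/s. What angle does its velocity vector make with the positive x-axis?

θ = arctan(vᵧ/vₓ) = arctan(9.06/10.38) = 41.12°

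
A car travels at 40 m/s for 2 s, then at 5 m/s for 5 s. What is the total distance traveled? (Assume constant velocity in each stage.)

d₁ = v₁t₁ = 40 × 2 = 80 m
d₂ = v₂t₂ = 5 × 5 = 25 m
d_total = 80 + 25 = 105 m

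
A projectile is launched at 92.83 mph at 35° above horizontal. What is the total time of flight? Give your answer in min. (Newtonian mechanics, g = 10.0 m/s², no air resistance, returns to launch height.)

v₀ = 92.83 mph × 0.44704 = 41.4987 m/s
T = 2 × v₀ × sin(θ) / g = 2 × 41.4987 × sin(35°) / 10.0 = 2 × 41.4987 × 0.573576 / 10.0 = 4.76053 s
T = 4.76053 s / 60.0 = 0.07934 min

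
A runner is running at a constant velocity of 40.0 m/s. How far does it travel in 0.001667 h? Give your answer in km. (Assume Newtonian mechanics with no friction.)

t = 0.001667 h × 3600.0 = 6.0012 s
d = v × t = 40.0 × 6.0012 = 240.048 m
d = 240.048 m / 1000.0 = 0.24 km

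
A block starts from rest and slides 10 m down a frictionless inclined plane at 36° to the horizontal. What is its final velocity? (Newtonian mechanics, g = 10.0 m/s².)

a = g sin(θ) = 10.0 × sin(36°) = 5.8779 m/s²
v = √(2ad) = √(2 × 5.8779 × 10) = 10.84 m/s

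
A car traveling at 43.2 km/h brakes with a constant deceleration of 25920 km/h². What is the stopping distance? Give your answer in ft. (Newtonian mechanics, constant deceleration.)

v₀ = 43.2 km/h × 0.2777777777777778 = 12.0 m/s
a = 25920 km/h² × 7.716049382716049e-05 = 2.0 m/s²
d = v₀² / (2a) = 12.0² / (2 × 2.0) = 144.0 / 4.0 = 36.0 m
d = 36.0 m / 0.3048 = 118.1 ft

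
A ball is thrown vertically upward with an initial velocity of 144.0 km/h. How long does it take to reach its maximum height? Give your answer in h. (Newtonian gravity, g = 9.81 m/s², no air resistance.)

v₀ = 144.0 km/h × 0.2777777777777778 = 40.0 m/s
t_up = v₀ / g = 40.0 / 9.81 = 4.07747 s
t_up = 4.07747 s / 3600.0 = 0.001133 h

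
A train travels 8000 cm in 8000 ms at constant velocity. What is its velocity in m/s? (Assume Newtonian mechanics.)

d = 8000 cm × 0.01 = 80.0 m
t = 8000 ms × 0.001 = 8.0 s
v = d / t = 80.0 / 8.0 = 10.0 m/s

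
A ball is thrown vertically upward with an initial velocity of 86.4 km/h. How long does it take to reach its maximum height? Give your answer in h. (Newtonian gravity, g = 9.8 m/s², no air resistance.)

v₀ = 86.4 km/h × 0.2777777777777778 = 24.0 m/s
t_up = v₀ / g = 24.0 / 9.8 = 2.44898 s
t_up = 2.44898 s / 3600.0 = 0.0006803 h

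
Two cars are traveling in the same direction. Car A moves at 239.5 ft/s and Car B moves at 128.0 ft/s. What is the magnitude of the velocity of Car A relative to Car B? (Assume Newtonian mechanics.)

v_rel = |v_A - v_B| = |239.5 - 128.0| = 111.5 ft/s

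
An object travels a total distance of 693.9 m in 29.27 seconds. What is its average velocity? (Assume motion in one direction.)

v_avg = Δd / Δt = 693.9 / 29.27 = 23.71 m/s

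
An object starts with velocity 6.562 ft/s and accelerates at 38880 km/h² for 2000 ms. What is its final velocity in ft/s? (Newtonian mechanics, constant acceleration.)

v₀ = 6.562 ft/s × 0.3048 = 2.0001 m/s
a = 38880 km/h² × 7.716049382716049e-05 = 3.0 m/s²
t = 2000 ms × 0.001 = 2.0 s
v = v₀ + a × t = 2.0001 + 3.0 × 2.0 = 8.0001 m/s
v = 8.0001 m/s / 0.3048 = 26.25 ft/s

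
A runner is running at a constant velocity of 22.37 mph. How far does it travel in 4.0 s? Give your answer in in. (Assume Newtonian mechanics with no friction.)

v = 22.37 mph × 0.44704 = 10.0003 m/s
d = v × t = 10.0003 × 4.0 = 40.0012 m
d = 40.0012 m / 0.0254 = 1575 in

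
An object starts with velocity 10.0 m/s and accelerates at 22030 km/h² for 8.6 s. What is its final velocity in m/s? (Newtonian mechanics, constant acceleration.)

a = 22030 km/h² × 7.716049382716049e-05 = 1.69985 m/s²
v = v₀ + a × t = 10.0 + 1.69985 × 8.6 = 24.62 m/s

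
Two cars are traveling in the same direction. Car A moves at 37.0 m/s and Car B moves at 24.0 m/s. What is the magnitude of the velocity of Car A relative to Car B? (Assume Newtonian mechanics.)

v_rel = |v_A - v_B| = |37.0 - 24.0| = 13.0 m/s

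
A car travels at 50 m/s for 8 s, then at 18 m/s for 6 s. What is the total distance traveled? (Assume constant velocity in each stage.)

d₁ = v₁t₁ = 50 × 8 = 400 m
d₂ = v₂t₂ = 18 × 6 = 108 m
d_total = 400 + 108 = 508 m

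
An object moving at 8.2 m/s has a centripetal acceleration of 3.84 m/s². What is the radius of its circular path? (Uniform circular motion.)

r = v²/a_c = 8.2²/3.84 = 17.51 m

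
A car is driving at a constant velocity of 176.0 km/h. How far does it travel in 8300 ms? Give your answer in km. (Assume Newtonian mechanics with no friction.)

v = 176.0 km/h × 0.2777777777777778 = 48.8889 m/s
t = 8300 ms × 0.001 = 8.3 s
d = v × t = 48.8889 × 8.3 = 405.778 m
d = 405.778 m / 1000.0 = 0.4058 km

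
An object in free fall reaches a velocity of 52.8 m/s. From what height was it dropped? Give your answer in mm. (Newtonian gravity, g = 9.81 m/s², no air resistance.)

h = v² / (2g) = 52.8² / (2 × 9.81) = 142.092 m
h = 142.092 m / 0.001 = 142100 mm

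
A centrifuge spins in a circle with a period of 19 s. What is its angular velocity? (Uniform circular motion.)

ω = 2π/T = 2π/19 = 0.3307 rad/s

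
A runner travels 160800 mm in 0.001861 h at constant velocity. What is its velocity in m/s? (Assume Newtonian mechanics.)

d = 160800 mm × 0.001 = 160.8 m
t = 0.001861 h × 3600.0 = 6.6996 s
v = d / t = 160.8 / 6.6996 = 24.0 m/s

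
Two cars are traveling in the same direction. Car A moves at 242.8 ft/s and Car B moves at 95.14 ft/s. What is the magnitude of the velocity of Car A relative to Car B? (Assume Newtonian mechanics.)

v_rel = |v_A - v_B| = |242.8 - 95.14| = 147.66 ft/s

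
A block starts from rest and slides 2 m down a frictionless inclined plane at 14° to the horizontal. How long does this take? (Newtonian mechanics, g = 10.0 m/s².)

a = g sin(θ) = 10.0 × sin(14°) = 2.4192 m/s²
t = √(2d/a) = √(2 × 2 / 2.4192) = 1.29 s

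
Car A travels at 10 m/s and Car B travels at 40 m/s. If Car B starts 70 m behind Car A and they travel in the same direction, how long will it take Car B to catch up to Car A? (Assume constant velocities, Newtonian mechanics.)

Relative speed: v_rel = 40 - 10 = 30 m/s
Time to catch: t = d₀/v_rel = 70/30 = 2.33 s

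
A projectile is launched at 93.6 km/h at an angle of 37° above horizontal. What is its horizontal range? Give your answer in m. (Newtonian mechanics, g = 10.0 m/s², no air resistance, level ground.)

v₀ = 93.6 km/h × 0.2777777777777778 = 26.0 m/s
R = v₀² × sin(2θ) / g = 26.0² × sin(2 × 37°) / 10.0 = 676.0 × 0.961262 / 10.0 = 64.98 m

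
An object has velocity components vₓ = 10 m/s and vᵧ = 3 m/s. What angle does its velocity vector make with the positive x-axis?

θ = arctan(vᵧ/vₓ) = arctan(3/10) = 16.7°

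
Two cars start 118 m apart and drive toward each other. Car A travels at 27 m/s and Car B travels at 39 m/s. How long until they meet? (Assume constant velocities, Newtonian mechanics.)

Combined speed: v_combined = 27 + 39 = 66 m/s
Time to meet: t = d/v_combined = 118/66 = 1.79 s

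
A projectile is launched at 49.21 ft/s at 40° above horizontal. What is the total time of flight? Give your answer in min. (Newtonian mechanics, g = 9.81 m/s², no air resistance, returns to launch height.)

v₀ = 49.21 ft/s × 0.3048 = 14.9992 m/s
T = 2 × v₀ × sin(θ) / g = 2 × 14.9992 × sin(40°) / 9.81 = 2 × 14.9992 × 0.642788 / 9.81 = 1.96561 s
T = 1.96561 s / 60.0 = 0.03276 min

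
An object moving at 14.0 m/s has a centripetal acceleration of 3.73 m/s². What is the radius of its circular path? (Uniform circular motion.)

r = v²/a_c = 14.0²/3.73 = 52.55 m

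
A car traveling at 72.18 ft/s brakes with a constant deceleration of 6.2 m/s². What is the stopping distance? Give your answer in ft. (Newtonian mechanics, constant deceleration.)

v₀ = 72.18 ft/s × 0.3048 = 22.0005 m/s
d = v₀² / (2a) = 22.0005² / (2 × 6.2) = 484.022 / 12.4 = 39.034 m
d = 39.034 m / 0.3048 = 128.1 ft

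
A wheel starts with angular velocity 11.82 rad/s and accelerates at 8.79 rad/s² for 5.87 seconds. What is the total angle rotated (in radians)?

θ = ω₀t + ½αt² = 11.82×5.87 + ½×8.79×5.87² = 220.82 rad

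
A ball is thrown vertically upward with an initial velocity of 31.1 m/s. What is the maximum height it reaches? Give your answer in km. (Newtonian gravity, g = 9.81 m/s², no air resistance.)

h_max = v₀² / (2g) = 31.1² / (2 × 9.81) = 967.21 / 19.62 = 49.2971 m
h_max = 49.2971 m / 1000.0 = 0.0493 km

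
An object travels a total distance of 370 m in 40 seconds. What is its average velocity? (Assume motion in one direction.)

v_avg = Δd / Δt = 370 / 40 = 9.25 m/s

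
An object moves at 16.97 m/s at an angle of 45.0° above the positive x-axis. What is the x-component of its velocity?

vₓ = v cos(θ) = 16.97 × cos(45.0°) = 12.0 m/s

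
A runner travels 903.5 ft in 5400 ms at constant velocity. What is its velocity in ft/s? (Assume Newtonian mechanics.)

d = 903.5 ft × 0.3048 = 275.387 m
t = 5400 ms × 0.001 = 5.4 s
v = d / t = 275.387 / 5.4 = 50.9976 m/s
v = 50.9976 m/s / 0.3048 = 167.3 ft/s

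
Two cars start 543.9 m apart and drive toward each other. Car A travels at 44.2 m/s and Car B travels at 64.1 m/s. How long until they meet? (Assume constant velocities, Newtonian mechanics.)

Combined speed: v_combined = 44.2 + 64.1 = 108.3 m/s
Time to meet: t = d/v_combined = 543.9/108.3 = 5.02 s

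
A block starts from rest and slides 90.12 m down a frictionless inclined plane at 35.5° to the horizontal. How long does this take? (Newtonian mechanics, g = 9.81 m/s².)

a = g sin(θ) = 9.81 × sin(35.5°) = 5.6967 m/s²
t = √(2d/a) = √(2 × 90.12 / 5.6967) = 5.62 s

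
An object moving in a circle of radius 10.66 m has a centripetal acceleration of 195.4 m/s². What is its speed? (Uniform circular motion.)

v = √(a_c × r) = √(195.4 × 10.66) = 45.64 m/s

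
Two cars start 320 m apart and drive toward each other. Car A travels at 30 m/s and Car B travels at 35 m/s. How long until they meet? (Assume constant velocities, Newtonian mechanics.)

Combined speed: v_combined = 30 + 35 = 65 m/s
Time to meet: t = d/v_combined = 320/65 = 4.92 s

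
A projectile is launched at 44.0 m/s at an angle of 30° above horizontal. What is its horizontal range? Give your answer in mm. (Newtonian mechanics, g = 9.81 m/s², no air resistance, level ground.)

R = v₀² × sin(2θ) / g = 44.0² × sin(2 × 30°) / 9.81 = 1936.0 × 0.866025 / 9.81 = 170.91 m
R = 170.91 m / 0.001 = 170900 mm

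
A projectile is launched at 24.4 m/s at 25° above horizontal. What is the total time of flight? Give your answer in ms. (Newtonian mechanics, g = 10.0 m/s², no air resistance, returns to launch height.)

T = 2 × v₀ × sin(θ) / g = 2 × 24.4 × sin(25°) / 10.0 = 2 × 24.4 × 0.422618 / 10.0 = 2.06238 s
T = 2.06238 s / 0.001 = 2062 ms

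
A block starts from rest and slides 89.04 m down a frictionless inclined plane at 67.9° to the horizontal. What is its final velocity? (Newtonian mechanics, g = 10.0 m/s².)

a = g sin(θ) = 10.0 × sin(67.9°) = 9.2653 m/s²
v = √(2ad) = √(2 × 9.2653 × 89.04) = 40.62 m/s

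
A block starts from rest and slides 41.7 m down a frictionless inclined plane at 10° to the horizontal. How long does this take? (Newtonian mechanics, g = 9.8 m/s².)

a = g sin(θ) = 9.8 × sin(10°) = 1.7018 m/s²
t = √(2d/a) = √(2 × 41.7 / 1.7018) = 7.0 s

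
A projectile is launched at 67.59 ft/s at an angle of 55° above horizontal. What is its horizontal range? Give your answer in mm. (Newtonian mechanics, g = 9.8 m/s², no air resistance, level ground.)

v₀ = 67.59 ft/s × 0.3048 = 20.6014 m/s
R = v₀² × sin(2θ) / g = 20.6014² × sin(2 × 55°) / 9.8 = 424.418 × 0.939693 / 9.8 = 40.6962 m
R = 40.6962 m / 0.001 = 40700 mm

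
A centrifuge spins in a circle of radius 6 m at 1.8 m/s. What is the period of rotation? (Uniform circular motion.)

T = 2πr/v = 2π×6/1.8 = 20.94 s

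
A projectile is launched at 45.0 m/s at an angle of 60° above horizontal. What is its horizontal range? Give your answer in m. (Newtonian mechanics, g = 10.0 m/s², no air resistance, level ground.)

R = v₀² × sin(2θ) / g = 45.0² × sin(2 × 60°) / 10.0 = 2025.0 × 0.866025 / 10.0 = 175.4 m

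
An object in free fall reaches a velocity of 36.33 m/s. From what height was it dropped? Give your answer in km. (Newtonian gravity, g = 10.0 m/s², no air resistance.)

h = v² / (2g) = 36.33² / (2 × 10.0) = 65.9934 m
h = 65.9934 m / 1000.0 = 0.06599 km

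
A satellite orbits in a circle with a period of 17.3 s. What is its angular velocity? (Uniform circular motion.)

ω = 2π/T = 2π/17.3 = 0.3632 rad/s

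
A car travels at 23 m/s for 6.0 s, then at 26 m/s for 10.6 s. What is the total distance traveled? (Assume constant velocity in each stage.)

d₁ = v₁t₁ = 23 × 6.0 = 138.0 m
d₂ = v₂t₂ = 26 × 10.6 = 275.6 m
d_total = 138.0 + 275.6 = 413.6 m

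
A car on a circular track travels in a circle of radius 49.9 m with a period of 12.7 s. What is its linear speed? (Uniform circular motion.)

v = 2πr/T = 2π×49.9/12.7 = 24.69 m/s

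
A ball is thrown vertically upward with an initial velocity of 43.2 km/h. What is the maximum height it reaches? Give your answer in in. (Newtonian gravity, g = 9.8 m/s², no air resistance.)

v₀ = 43.2 km/h × 0.2777777777777778 = 12.0 m/s
h_max = v₀² / (2g) = 12.0² / (2 × 9.8) = 144.0 / 19.6 = 7.34694 m
h_max = 7.34694 m / 0.0254 = 289.2 in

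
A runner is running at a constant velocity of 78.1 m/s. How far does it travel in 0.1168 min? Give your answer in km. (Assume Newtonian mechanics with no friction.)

t = 0.1168 min × 60.0 = 7.008 s
d = v × t = 78.1 × 7.008 = 547.325 m
d = 547.325 m / 1000.0 = 0.5473 km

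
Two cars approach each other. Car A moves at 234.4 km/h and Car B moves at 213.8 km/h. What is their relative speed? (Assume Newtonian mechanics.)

v_rel = v_A + v_B = 234.4 + 213.8 = 448.2 km/h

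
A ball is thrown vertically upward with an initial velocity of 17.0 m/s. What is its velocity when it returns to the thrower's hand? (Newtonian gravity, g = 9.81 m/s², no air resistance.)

By conservation of energy (no air resistance), the ball returns to the throw height with the same speed as launch, but directed downward.
|v_ground| = v₀ = 17.0 m/s
v_ground = 17.0 m/s (downward)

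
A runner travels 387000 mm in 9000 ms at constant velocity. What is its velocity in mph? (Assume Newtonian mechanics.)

d = 387000 mm × 0.001 = 387.0 m
t = 9000 ms × 0.001 = 9.0 s
v = d / t = 387.0 / 9.0 = 43.0 m/s
v = 43.0 m/s / 0.44704 = 96.19 mph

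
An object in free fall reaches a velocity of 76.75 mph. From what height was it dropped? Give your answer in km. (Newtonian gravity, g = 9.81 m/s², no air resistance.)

v = 76.75 mph × 0.44704 = 34.3103 m/s
h = v² / (2g) = 34.3103² / (2 × 9.81) = 59.9998 m
h = 59.9998 m / 1000.0 = 0.06 km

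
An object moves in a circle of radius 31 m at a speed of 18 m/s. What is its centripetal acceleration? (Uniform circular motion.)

a_c = v²/r = 18²/31 = 324/31 = 10.45 m/s²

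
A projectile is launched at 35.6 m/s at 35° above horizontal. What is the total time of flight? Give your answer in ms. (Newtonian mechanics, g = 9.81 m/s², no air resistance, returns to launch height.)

T = 2 × v₀ × sin(θ) / g = 2 × 35.6 × sin(35°) / 9.81 = 2 × 35.6 × 0.573576 / 9.81 = 4.16296 s
T = 4.16296 s / 0.001 = 4163 ms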